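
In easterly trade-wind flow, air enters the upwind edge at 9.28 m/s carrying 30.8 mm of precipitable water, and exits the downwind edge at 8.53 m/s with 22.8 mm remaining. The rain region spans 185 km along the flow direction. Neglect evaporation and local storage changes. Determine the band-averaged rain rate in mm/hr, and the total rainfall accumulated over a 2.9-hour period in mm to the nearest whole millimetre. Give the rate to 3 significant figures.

R ≈ 1.78 mm/hr; total ≈ 5 mm

Column moisture flux per unit crosswind length is F = V × PW.
Inflow: F_in = 9.28 × 30.8 = 285.824 mm·m/s
Outflow: F_out = 8.53 × 22.8 = 194.484 mm·m/s
Steady-state rate R = (F_in − F_out)/L = (285.824 − 194.484) / 185000 m = 4.937e-04 mm/s.
R = 4.937e-04 × 3600 = 1.78 mm/hr.
Over 2.9 h: total = 1.78 × 2.9 = 5.162 ≈ 5 mm.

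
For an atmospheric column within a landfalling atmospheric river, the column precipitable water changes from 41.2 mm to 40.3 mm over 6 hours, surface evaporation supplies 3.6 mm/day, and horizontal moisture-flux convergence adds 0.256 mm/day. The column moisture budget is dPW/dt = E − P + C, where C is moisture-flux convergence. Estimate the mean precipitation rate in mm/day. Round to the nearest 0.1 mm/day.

P ≈ 7.5 mm/day

dPW/dt = (40.3 − 41.2) mm / (6/24 day) = -3.600 mm/day.
P = E + C − dPW/dt = 3.6 + (0.256) − (-3.600) = 7.5 mm/day.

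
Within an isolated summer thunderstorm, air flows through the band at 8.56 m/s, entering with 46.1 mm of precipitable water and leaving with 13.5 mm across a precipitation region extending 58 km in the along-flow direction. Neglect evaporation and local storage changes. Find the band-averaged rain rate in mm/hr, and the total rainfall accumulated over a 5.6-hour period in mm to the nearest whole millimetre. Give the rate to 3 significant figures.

R ≈ 17.3 mm/hr; total ≈ 97 mm

Column moisture flux per unit crosswind length is F = V × PW.
Inflow: F_in = 8.56 × 46.1 = 394.616 mm·m/s
Outflow: F_out = 8.56 × 13.5 = 115.56 mm·m/s
Steady-state rate R = (F_in − F_out)/L = (394.616 − 115.56) / 58000 m = 4.811e-03 mm/s.
R = 4.811e-03 × 3600 = 17.3 mm/hr.
Over 5.6 h: total = 17.3 × 5.6 = 96.88 ≈ 97 mm.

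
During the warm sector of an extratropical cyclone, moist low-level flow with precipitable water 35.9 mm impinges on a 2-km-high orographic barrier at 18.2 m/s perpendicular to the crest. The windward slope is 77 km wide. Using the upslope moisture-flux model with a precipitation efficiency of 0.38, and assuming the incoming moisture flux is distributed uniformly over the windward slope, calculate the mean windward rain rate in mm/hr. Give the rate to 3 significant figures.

R ≈ 11.6 mm/hr

Incoming column moisture flux per unit ridge length: F = V × PW = 18.2 × 35.9 = 653.38 mm·m/s.
Spread over the 77 km slope with efficiency ε = 0.38: R = ε·F/W = 0.38 × 653.38 / 77000 m = 3.224e-03 mm/s.
R = 3.224e-03 × 3600 = 11.6 mm/hr.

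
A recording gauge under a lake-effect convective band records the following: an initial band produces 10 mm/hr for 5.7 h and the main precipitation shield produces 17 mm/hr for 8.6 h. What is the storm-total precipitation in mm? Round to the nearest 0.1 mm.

Total = Σ Rᵢ Δtᵢ = 10 × 5.7 + 17 × 8.6
      = 57 + 146.2 = 203.2 mm.

total ≈ 203.2 mm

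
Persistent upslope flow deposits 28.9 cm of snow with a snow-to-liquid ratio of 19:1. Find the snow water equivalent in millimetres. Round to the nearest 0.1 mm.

SWE ≈ 15.2 mm

SWE = snow depth / ratio = 28.9 cm / 19 = 1.521 cm = 15.2 mm.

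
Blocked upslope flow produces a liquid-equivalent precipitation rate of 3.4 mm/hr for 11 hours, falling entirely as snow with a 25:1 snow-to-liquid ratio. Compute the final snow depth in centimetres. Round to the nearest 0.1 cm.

snow depth ≈ 93.5 cm

Liquid-equivalent depth = 3.4 × 11 = 37.4 mm.
Snow depth = 37.4 mm × 25 = 935 mm = 93.5 cm.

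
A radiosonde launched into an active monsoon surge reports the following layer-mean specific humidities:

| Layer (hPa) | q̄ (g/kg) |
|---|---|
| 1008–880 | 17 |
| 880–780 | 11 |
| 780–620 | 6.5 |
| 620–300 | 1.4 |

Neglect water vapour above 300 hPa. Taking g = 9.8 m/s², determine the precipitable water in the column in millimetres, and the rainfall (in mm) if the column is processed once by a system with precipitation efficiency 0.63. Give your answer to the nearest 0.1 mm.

PW ≈ 48.6 mm; rainfall ≈ 30.6 mm

Precipitable water is the column-integrated vapour mass per unit area: PW = (1/g) Σ q̄ Δp, with q in kg/kg and Δp in Pa (1 kg/m² of water = 1 mm).
Layer 1008–880 hPa: Δp = 128 hPa = 12800 Pa, q̄ = 0.017 kg/kg → 0.017 × 12800 / 9.8 = 22.20 mm
Layer 880–780 hPa: Δp = 100 hPa = 10000 Pa, q̄ = 0.011 kg/kg → 0.011 × 10000 / 9.8 = 11.22 mm
Layer 780–620 hPa: Δp = 160 hPa = 16000 Pa, q̄ = 0.0065 kg/kg → 0.0065 × 16000 / 9.8 = 10.61 mm
Layer 620–300 hPa: Δp = 320 hPa = 32000 Pa, q̄ = 0.0014 kg/kg → 0.0014 × 32000 / 9.8 = 4.57 mm
PW = 22.20 + 11.22 + 10.61 + 4.57 = 48.60 ≈ 48.6 mm.
Rainfall = ε × PW = 0.63 × 48.6 = 30.6 mm.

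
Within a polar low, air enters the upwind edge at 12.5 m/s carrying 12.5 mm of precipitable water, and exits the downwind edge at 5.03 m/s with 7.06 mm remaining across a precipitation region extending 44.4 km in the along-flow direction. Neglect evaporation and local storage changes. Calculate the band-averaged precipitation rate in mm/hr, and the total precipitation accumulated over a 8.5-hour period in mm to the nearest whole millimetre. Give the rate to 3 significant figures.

Column moisture flux per unit crosswind length is F = V × PW.
Inflow: F_in = 12.5 × 12.5 = 156.25 mm·m/s
Outflow: F_out = 5.03 × 7.06 = 35.5118 mm·m/s
Steady-state rate R = (F_in − F_out)/L = (156.25 − 35.5118) / 44400 m = 2.719e-03 mm/s.
R = 2.719e-03 × 3600 = 9.79 mm/hr.
Over 8.5 h: total = 9.79 × 8.5 = 83.215 ≈ 83 mm.

R ≈ 9.79 mm/hr; total ≈ 83 mm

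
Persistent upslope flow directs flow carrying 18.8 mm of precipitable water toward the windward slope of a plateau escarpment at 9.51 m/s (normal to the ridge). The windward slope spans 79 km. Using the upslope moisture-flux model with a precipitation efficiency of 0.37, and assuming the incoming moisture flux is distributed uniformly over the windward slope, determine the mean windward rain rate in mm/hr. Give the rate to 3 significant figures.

Incoming column moisture flux per unit ridge length: F = V × PW = 9.51 × 18.8 = 178.788 mm·m/s.
Spread over the 79 km slope with efficiency ε = 0.37: R = ε·F/W = 0.37 × 178.788 / 79000 m = 8.374e-04 mm/s.
R = 8.374e-04 × 3600 = 3.01 mm/hr.

R ≈ 3.01 mm/hr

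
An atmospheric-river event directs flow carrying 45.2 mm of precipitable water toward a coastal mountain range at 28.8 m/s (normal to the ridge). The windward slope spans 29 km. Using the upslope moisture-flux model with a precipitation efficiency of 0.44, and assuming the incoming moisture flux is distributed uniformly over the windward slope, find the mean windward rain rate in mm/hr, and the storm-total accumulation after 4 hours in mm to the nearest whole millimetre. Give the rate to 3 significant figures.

Incoming column moisture flux per unit ridge length: F = V × PW = 28.8 × 45.2 = 1301.76 mm·m/s.
Spread over the 29 km slope with efficiency ε = 0.44: R = ε·F/W = 0.44 × 1301.76 / 29000 m = 1.975e-02 mm/s.
R = 1.975e-02 × 3600 = 71.1 mm/hr.
Over 4 h: total = 71.1 × 4 = 284.4 ≈ 284 mm.

R ≈ 71.1 mm/hr; total ≈ 284 mm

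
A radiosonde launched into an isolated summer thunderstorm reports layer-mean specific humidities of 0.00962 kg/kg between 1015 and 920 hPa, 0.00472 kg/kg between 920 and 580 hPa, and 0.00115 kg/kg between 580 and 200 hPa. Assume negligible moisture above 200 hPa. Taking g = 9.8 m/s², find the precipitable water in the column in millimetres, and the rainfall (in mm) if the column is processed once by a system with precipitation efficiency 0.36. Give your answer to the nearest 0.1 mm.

PW ≈ 30.2 mm; rainfall ≈ 10.9 mm

Precipitable water is the column-integrated vapour mass per unit area: PW = (1/g) Σ q̄ Δp, with q in kg/kg and Δp in Pa (1 kg/m² of water = 1 mm).
Layer 1015–920 hPa: Δp = 95 hPa = 9500 Pa, q̄ = 0.00962 kg/kg → 0.00962 × 9500 / 9.8 = 9.33 mm
Layer 920–580 hPa: Δp = 340 hPa = 34000 Pa, q̄ = 0.00472 kg/kg → 0.00472 × 34000 / 9.8 = 16.38 mm
Layer 580–200 hPa: Δp = 380 hPa = 38000 Pa, q̄ = 0.00115 kg/kg → 0.00115 × 38000 / 9.8 = 4.46 mm
PW = 9.33 + 16.38 + 4.46 = 30.17 ≈ 30.2 mm.
Rainfall = ε × PW = 0.36 × 30.2 = 10.9 mm.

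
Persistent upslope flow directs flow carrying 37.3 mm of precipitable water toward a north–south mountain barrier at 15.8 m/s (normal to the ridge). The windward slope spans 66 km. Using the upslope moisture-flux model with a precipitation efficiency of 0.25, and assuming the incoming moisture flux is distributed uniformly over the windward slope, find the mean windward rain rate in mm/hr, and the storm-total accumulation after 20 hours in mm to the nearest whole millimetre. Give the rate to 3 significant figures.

R ≈ 8.04 mm/hr; total ≈ 161 mm

Incoming column moisture flux per unit ridge length: F = V × PW = 15.8 × 37.3 = 589.34 mm·m/s.
Spread over the 66 km slope with efficiency ε = 0.25: R = ε·F/W = 0.25 × 589.34 / 66000 m = 2.232e-03 mm/s.
R = 2.232e-03 × 3600 = 8.04 mm/hr.
Over 20 h: total = 8.04 × 20 = 160.8 ≈ 161 mm.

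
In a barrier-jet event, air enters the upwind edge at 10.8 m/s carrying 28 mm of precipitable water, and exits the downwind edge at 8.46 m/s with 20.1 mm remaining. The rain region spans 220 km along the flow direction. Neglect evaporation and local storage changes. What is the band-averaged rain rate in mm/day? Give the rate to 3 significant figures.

R ≈ 52.0 mm/day

Column moisture flux per unit crosswind length is F = V × PW.
Inflow: F_in = 10.8 × 28 = 302.4 mm·m/s
Outflow: F_out = 8.46 × 20.1 = 170.046 mm·m/s
Steady-state rate R = (F_in − F_out)/L = (302.4 − 170.046) / 220000 m = 6.016e-04 mm/s.
R = 6.016e-04 × 3600 × 24 = 52.0 mm/day.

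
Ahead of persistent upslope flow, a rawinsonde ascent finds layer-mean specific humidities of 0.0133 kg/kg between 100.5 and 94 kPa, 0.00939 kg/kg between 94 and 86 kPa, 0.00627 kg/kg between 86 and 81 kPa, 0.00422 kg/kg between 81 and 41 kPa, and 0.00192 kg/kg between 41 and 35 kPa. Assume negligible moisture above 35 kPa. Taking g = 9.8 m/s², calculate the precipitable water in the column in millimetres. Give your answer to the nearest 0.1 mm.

Precipitable water is the column-integrated vapour mass per unit area: PW = (1/g) Σ q̄ Δp, with q in kg/kg and Δp in Pa (1 kg/m² of water = 1 mm).
Layer 100.5–94 kPa: Δp = 65 hPa = 6500 Pa, q̄ = 0.0133 kg/kg → 0.0133 × 6500 / 9.8 = 8.82 mm
Layer 94–86 kPa: Δp = 80 hPa = 8000 Pa, q̄ = 0.00939 kg/kg → 0.00939 × 8000 / 9.8 = 7.67 mm
Layer 86–81 kPa: Δp = 50 hPa = 5000 Pa, q̄ = 0.00627 kg/kg → 0.00627 × 5000 / 9.8 = 3.20 mm
Layer 81–41 kPa: Δp = 400 hPa = 40000 Pa, q̄ = 0.00422 kg/kg → 0.00422 × 40000 / 9.8 = 17.22 mm
Layer 41–35 kPa: Δp = 60 hPa = 6000 Pa, q̄ = 0.00192 kg/kg → 0.00192 × 6000 / 9.8 = 1.18 mm
PW = 8.82 + 7.67 + 3.20 + 17.22 + 1.18 = 38.09 ≈ 38.1 mm.

PW ≈ 38.1 mm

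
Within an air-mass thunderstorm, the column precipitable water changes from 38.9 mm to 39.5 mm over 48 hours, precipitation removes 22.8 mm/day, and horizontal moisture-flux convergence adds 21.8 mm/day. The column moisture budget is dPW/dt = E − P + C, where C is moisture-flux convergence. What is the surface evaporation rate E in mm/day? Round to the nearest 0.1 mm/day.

E ≈ 1.3 mm/day

dPW/dt = (39.5 − 38.9) mm / (48/24 day) = +0.300 mm/day.
E = dPW/dt + P − C = (+0.300) + 22.8 − (21.8) = 1.3 mm/day.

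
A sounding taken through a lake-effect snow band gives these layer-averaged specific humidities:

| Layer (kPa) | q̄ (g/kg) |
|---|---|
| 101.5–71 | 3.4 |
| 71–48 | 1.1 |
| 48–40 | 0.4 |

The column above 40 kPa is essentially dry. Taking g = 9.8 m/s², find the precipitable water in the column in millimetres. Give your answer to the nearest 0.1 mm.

PW ≈ 13.5 mm

Precipitable water is the column-integrated vapour mass per unit area: PW = (1/g) Σ q̄ Δp, with q in kg/kg and Δp in Pa (1 kg/m² of water = 1 mm).
Layer 101.5–71 kPa: Δp = 305 hPa = 30500 Pa, q̄ = 0.0034 kg/kg → 0.0034 × 30500 / 9.8 = 10.58 mm
Layer 71–48 kPa: Δp = 230 hPa = 23000 Pa, q̄ = 0.0011 kg/kg → 0.0011 × 23000 / 9.8 = 2.58 mm
Layer 48–40 kPa: Δp = 80 hPa = 8000 Pa, q̄ = 0.0004 kg/kg → 0.0004 × 8000 / 9.8 = 0.33 mm
PW = 10.58 + 2.58 + 0.33 = 13.49 ≈ 13.5 mm.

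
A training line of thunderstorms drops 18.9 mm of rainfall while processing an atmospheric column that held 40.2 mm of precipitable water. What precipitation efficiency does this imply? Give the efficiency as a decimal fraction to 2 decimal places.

ε = rainfall / PW = 18.9 / 40.2 = 0.47.

ε ≈ 0.47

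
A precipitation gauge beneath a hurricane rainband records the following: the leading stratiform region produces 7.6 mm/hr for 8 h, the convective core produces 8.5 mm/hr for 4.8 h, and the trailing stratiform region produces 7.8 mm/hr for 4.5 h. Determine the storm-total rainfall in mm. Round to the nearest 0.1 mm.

Total = Σ Rᵢ Δtᵢ = 7.6 × 8 + 8.5 × 4.8 + 7.8 × 4.5
      = 60.8 + 40.8 + 35.1 = 136.7 mm.

total ≈ 136.7 mm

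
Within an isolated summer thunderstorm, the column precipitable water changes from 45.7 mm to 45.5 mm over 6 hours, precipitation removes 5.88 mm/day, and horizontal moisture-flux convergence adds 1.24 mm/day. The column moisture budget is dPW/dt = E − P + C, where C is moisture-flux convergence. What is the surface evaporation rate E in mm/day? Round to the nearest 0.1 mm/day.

E ≈ 3.8 mm/day

dPW/dt = (45.5 − 45.7) mm / (6/24 day) = -0.800 mm/day.
E = dPW/dt + P − C = (-0.800) + 5.88 − (1.24) = 3.8 mm/day.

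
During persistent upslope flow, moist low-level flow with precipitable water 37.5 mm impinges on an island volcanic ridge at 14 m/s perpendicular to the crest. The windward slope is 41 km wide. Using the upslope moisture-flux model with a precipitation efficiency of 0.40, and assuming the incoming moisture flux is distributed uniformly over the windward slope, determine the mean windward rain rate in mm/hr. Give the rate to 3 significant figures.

Incoming column moisture flux per unit ridge length: F = V × PW = 14 × 37.5 = 525 mm·m/s.
Spread over the 41 km slope with efficiency ε = 0.40: R = ε·F/W = 0.40 × 525 / 41000 m = 5.122e-03 mm/s.
R = 5.122e-03 × 3600 = 18.4 mm/hr.

R ≈ 18.4 mm/hr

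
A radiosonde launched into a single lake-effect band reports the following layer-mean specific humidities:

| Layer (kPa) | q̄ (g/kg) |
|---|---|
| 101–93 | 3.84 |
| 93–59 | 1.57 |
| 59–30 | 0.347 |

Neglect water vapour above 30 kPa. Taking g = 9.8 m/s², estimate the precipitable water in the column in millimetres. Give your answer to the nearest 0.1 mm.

PW ≈ 9.6 mm

Precipitable water is the column-integrated vapour mass per unit area: PW = (1/g) Σ q̄ Δp, with q in kg/kg and Δp in Pa (1 kg/m² of water = 1 mm).
Layer 101–93 kPa: Δp = 80 hPa = 8000 Pa, q̄ = 0.00384 kg/kg → 0.00384 × 8000 / 9.8 = 3.13 mm
Layer 93–59 kPa: Δp = 340 hPa = 34000 Pa, q̄ = 0.00157 kg/kg → 0.00157 × 34000 / 9.8 = 5.45 mm
Layer 59–30 kPa: Δp = 290 hPa = 29000 Pa, q̄ = 0.000347 kg/kg → 0.000347 × 29000 / 9.8 = 1.03 mm
PW = 3.13 + 5.45 + 1.03 = 9.61 ≈ 9.6 mm.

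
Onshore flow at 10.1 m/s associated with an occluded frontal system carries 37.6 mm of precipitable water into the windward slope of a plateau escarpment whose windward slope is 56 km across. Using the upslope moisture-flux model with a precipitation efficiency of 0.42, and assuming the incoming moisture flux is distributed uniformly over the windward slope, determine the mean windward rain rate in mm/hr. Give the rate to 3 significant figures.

Incoming column moisture flux per unit ridge length: F = V × PW = 10.1 × 37.6 = 379.76 mm·m/s.
Spread over the 56 km slope with efficiency ε = 0.42: R = ε·F/W = 0.42 × 379.76 / 56000 m = 2.848e-03 mm/s.
R = 2.848e-03 × 3600 = 10.3 mm/hr.

R ≈ 10.3 mm/hr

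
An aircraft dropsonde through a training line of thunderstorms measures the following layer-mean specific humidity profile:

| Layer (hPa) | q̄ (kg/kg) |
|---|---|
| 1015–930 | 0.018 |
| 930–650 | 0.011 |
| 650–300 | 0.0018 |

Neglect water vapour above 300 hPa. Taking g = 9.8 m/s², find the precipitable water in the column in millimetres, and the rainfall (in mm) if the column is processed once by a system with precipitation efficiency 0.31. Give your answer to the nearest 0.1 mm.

PW ≈ 53.5 mm; rainfall ≈ 16.6 mm

Precipitable water is the column-integrated vapour mass per unit area: PW = (1/g) Σ q̄ Δp, with q in kg/kg and Δp in Pa (1 kg/m² of water = 1 mm).
Layer 1015–930 hPa: Δp = 85 hPa = 8500 Pa, q̄ = 0.018 kg/kg → 0.018 × 8500 / 9.8 = 15.61 mm
Layer 930–650 hPa: Δp = 280 hPa = 28000 Pa, q̄ = 0.011 kg/kg → 0.011 × 28000 / 9.8 = 31.43 mm
Layer 650–300 hPa: Δp = 350 hPa = 35000 Pa, q̄ = 0.0018 kg/kg → 0.0018 × 35000 / 9.8 = 6.43 mm
PW = 15.61 + 31.43 + 6.43 = 53.47 ≈ 53.5 mm.
Rainfall = ε × PW = 0.31 × 53.5 = 16.6 mm.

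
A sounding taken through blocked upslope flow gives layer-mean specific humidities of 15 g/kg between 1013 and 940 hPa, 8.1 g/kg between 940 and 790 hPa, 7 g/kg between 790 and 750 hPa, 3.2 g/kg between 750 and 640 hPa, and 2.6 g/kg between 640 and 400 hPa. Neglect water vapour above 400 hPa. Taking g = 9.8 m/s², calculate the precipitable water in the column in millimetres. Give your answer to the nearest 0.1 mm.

Precipitable water is the column-integrated vapour mass per unit area: PW = (1/g) Σ q̄ Δp, with q in kg/kg and Δp in Pa (1 kg/m² of water = 1 mm).
Layer 1013–940 hPa: Δp = 73 hPa = 7300 Pa, q̄ = 0.015 kg/kg → 0.015 × 7300 / 9.8 = 11.17 mm
Layer 940–790 hPa: Δp = 150 hPa = 15000 Pa, q̄ = 0.0081 kg/kg → 0.0081 × 15000 / 9.8 = 12.40 mm
Layer 790–750 hPa: Δp = 40 hPa = 4000 Pa, q̄ = 0.007 kg/kg → 0.007 × 4000 / 9.8 = 2.86 mm
Layer 750–640 hPa: Δp = 110 hPa = 11000 Pa, q̄ = 0.0032 kg/kg → 0.0032 × 11000 / 9.8 = 3.59 mm
Layer 640–400 hPa: Δp = 240 hPa = 24000 Pa, q̄ = 0.0026 kg/kg → 0.0026 × 24000 / 9.8 = 6.37 mm
PW = 11.17 + 12.40 + 2.86 + 3.59 + 6.37 = 36.39 ≈ 36.4 mm.

PW ≈ 36.4 mm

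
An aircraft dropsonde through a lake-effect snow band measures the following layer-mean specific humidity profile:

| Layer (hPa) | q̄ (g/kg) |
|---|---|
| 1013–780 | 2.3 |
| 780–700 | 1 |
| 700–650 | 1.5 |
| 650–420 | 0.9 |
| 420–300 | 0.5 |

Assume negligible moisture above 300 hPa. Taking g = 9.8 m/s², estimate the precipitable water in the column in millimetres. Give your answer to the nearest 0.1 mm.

Precipitable water is the column-integrated vapour mass per unit area: PW = (1/g) Σ q̄ Δp, with q in kg/kg and Δp in Pa (1 kg/m² of water = 1 mm).
Layer 1013–780 hPa: Δp = 233 hPa = 23300 Pa, q̄ = 0.0023 kg/kg → 0.0023 × 23300 / 9.8 = 5.47 mm
Layer 780–700 hPa: Δp = 80 hPa = 8000 Pa, q̄ = 0.001 kg/kg → 0.001 × 8000 / 9.8 = 0.82 mm
Layer 700–650 hPa: Δp = 50 hPa = 5000 Pa, q̄ = 0.0015 kg/kg → 0.0015 × 5000 / 9.8 = 0.77 mm
Layer 650–420 hPa: Δp = 230 hPa = 23000 Pa, q̄ = 0.0009 kg/kg → 0.0009 × 23000 / 9.8 = 2.11 mm
Layer 420–300 hPa: Δp = 120 hPa = 12000 Pa, q̄ = 0.0005 kg/kg → 0.0005 × 12000 / 9.8 = 0.61 mm
PW = 5.47 + 0.82 + 0.77 + 2.11 + 0.61 = 9.78 ≈ 9.8 mm.

PW ≈ 9.8 mm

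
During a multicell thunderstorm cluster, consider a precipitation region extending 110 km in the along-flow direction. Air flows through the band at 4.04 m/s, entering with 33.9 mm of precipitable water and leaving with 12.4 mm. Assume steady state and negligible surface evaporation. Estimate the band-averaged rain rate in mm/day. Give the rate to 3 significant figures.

Column moisture flux per unit crosswind length is F = V × PW.
Inflow: F_in = 4.04 × 33.9 = 136.956 mm·m/s
Outflow: F_out = 4.04 × 12.4 = 50.096 mm·m/s
Steady-state rate R = (F_in − F_out)/L = (136.956 − 50.096) / 110000 m = 7.896e-04 mm/s.
R = 7.896e-04 × 3600 × 24 = 68.2 mm/day.

R ≈ 68.2 mm/day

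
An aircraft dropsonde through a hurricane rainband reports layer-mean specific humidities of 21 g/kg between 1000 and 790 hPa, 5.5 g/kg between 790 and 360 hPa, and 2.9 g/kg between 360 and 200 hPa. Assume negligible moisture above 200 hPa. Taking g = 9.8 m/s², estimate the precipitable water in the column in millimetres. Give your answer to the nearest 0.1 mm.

Precipitable water is the column-integrated vapour mass per unit area: PW = (1/g) Σ q̄ Δp, with q in kg/kg and Δp in Pa (1 kg/m² of water = 1 mm).
Layer 1000–790 hPa: Δp = 210 hPa = 21000 Pa, q̄ = 0.021 kg/kg → 0.021 × 21000 / 9.8 = 45.00 mm
Layer 790–360 hPa: Δp = 430 hPa = 43000 Pa, q̄ = 0.0055 kg/kg → 0.0055 × 43000 / 9.8 = 24.13 mm
Layer 360–200 hPa: Δp = 160 hPa = 16000 Pa, q̄ = 0.0029 kg/kg → 0.0029 × 16000 / 9.8 = 4.73 mm
PW = 45.00 + 24.13 + 4.73 = 73.86 ≈ 73.9 mm.

PW ≈ 73.9 mm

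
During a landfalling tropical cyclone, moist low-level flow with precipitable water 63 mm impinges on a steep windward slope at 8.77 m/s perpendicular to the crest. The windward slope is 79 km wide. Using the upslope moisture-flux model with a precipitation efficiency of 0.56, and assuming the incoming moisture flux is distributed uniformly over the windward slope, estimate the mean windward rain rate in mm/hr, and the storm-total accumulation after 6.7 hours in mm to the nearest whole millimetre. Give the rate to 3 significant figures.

Incoming column moisture flux per unit ridge length: F = V × PW = 8.77 × 63 = 552.51 mm·m/s.
Spread over the 79 km slope with efficiency ε = 0.56: R = ε·F/W = 0.56 × 552.51 / 79000 m = 3.917e-03 mm/s.
R = 3.917e-03 × 3600 = 14.1 mm/hr.
Over 6.7 h: total = 14.1 × 6.7 = 94.47 ≈ 94 mm.

R ≈ 14.1 mm/hr; total ≈ 94 mm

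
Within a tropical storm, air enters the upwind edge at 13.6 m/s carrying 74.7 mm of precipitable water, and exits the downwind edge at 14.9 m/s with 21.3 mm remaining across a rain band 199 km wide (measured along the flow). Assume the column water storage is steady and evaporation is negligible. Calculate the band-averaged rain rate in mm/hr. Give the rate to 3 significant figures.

R ≈ 12.6 mm/hr

Column moisture flux per unit crosswind length is F = V × PW.
Inflow: F_in = 13.6 × 74.7 = 1015.92 mm·m/s
Outflow: F_out = 14.9 × 21.3 = 317.37 mm·m/s
Steady-state rate R = (F_in − F_out)/L = (1015.92 − 317.37) / 199000 m = 3.510e-03 mm/s.
R = 3.510e-03 × 3600 = 12.6 mm/hr.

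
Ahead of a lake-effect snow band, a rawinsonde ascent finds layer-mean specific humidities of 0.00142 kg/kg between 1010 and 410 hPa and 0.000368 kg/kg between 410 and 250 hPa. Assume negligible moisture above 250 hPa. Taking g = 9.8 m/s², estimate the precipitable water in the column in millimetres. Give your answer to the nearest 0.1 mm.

PW ≈ 9.3 mm

Precipitable water is the column-integrated vapour mass per unit area: PW = (1/g) Σ q̄ Δp, with q in kg/kg and Δp in Pa (1 kg/m² of water = 1 mm).
Layer 1010–410 hPa: Δp = 600 hPa = 60000 Pa, q̄ = 0.00142 kg/kg → 0.00142 × 60000 / 9.8 = 8.69 mm
Layer 410–250 hPa: Δp = 160 hPa = 16000 Pa, q̄ = 0.000368 kg/kg → 0.000368 × 16000 / 9.8 = 0.60 mm
PW = 8.69 + 0.60 = 9.29 ≈ 9.3 mm.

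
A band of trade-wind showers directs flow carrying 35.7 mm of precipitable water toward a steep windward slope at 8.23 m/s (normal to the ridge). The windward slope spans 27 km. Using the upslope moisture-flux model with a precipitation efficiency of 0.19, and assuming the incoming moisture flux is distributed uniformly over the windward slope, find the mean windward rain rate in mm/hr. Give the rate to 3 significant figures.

R ≈ 7.44 mm/hr

Incoming column moisture flux per unit ridge length: F = V × PW = 8.23 × 35.7 = 293.811 mm·m/s.
Spread over the 27 km slope with efficiency ε = 0.19: R = ε·F/W = 0.19 × 293.811 / 27000 m = 2.068e-03 mm/s.
R = 2.068e-03 × 3600 = 7.44 mm/hr.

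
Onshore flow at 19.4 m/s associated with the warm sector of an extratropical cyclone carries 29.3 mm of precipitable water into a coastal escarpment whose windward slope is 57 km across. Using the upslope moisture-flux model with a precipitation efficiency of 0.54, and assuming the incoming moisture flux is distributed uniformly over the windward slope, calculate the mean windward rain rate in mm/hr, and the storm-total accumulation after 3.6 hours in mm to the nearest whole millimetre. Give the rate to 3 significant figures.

Incoming column moisture flux per unit ridge length: F = V × PW = 19.4 × 29.3 = 568.42 mm·m/s.
Spread over the 57 km slope with efficiency ε = 0.54: R = ε·F/W = 0.54 × 568.42 / 57000 m = 5.385e-03 mm/s.
R = 5.385e-03 × 3600 = 19.4 mm/hr.
Over 3.6 h: total = 19.4 × 3.6 = 69.84 ≈ 70 mm.

R ≈ 19.4 mm/hr; total ≈ 70 mm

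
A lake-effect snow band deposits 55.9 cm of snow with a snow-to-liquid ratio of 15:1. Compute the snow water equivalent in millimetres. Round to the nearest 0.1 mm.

SWE = snow depth / ratio = 55.9 cm / 15 = 3.727 cm = 37.3 mm.

SWE ≈ 37.3 mm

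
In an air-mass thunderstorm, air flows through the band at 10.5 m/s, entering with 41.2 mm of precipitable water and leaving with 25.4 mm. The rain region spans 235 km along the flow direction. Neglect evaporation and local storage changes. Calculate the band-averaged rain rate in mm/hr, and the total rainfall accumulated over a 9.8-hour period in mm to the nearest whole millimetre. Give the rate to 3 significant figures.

Column moisture flux per unit crosswind length is F = V × PW.
Inflow: F_in = 10.5 × 41.2 = 432.6 mm·m/s
Outflow: F_out = 10.5 × 25.4 = 266.7 mm·m/s
Steady-state rate R = (F_in − F_out)/L = (432.6 − 266.7) / 235000 m = 7.060e-04 mm/s.
R = 7.060e-04 × 3600 = 2.54 mm/hr.
Over 9.8 h: total = 2.54 × 9.8 = 24.892 ≈ 25 mm.

R ≈ 2.54 mm/hr; total ≈ 25 mm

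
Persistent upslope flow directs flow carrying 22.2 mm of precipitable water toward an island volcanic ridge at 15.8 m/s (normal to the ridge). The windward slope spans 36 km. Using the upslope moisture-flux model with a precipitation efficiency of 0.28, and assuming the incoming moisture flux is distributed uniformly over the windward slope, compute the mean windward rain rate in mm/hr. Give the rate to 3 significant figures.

R ≈ 9.82 mm/hr

Incoming column moisture flux per unit ridge length: F = V × PW = 15.8 × 22.2 = 350.76 mm·m/s.
Spread over the 36 km slope with efficiency ε = 0.28: R = ε·F/W = 0.28 × 350.76 / 36000 m = 2.728e-03 mm/s.
R = 2.728e-03 × 3600 = 9.82 mm/hr.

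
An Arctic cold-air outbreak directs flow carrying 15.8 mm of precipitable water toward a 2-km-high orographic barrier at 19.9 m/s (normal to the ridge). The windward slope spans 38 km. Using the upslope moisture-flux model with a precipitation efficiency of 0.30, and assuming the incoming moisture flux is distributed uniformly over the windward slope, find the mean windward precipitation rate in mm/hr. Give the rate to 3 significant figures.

R ≈ 8.94 mm/hr

Incoming column moisture flux per unit ridge length: F = V × PW = 19.9 × 15.8 = 314.42 mm·m/s.
Spread over the 38 km slope with efficiency ε = 0.30: R = ε·F/W = 0.30 × 314.42 / 38000 m = 2.482e-03 mm/s.
R = 2.482e-03 × 3600 = 8.94 mm/hr.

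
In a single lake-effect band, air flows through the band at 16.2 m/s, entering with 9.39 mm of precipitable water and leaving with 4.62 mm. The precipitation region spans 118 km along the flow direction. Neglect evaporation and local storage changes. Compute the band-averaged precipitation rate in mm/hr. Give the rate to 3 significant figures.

R ≈ 2.36 mm/hr

Column moisture flux per unit crosswind length is F = V × PW.
Inflow: F_in = 16.2 × 9.39 = 152.118 mm·m/s
Outflow: F_out = 16.2 × 4.62 = 74.844 mm·m/s
Steady-state rate R = (F_in − F_out)/L = (152.118 − 74.844) / 118000 m = 6.549e-04 mm/s.
R = 6.549e-04 × 3600 = 2.36 mm/hr.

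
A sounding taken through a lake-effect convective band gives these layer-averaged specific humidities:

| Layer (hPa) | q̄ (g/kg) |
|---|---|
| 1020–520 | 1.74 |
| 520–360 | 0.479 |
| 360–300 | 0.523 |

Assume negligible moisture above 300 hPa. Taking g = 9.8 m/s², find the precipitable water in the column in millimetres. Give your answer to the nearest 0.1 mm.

PW ≈ 10.0 mm

Precipitable water is the column-integrated vapour mass per unit area: PW = (1/g) Σ q̄ Δp, with q in kg/kg and Δp in Pa (1 kg/m² of water = 1 mm).
Layer 1020–520 hPa: Δp = 500 hPa = 50000 Pa, q̄ = 0.00174 kg/kg → 0.00174 × 50000 / 9.8 = 8.88 mm
Layer 520–360 hPa: Δp = 160 hPa = 16000 Pa, q̄ = 0.000479 kg/kg → 0.000479 × 16000 / 9.8 = 0.78 mm
Layer 360–300 hPa: Δp = 60 hPa = 6000 Pa, q̄ = 0.000523 kg/kg → 0.000523 × 6000 / 9.8 = 0.32 mm
PW = 8.88 + 0.78 + 0.32 = 9.98 ≈ 10.0 mm.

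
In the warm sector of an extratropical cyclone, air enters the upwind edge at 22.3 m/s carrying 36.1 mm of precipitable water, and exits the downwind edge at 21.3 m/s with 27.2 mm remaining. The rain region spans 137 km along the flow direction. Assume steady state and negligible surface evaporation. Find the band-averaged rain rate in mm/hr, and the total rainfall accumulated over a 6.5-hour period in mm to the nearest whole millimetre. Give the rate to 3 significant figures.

Column moisture flux per unit crosswind length is F = V × PW.
Inflow: F_in = 22.3 × 36.1 = 805.03 mm·m/s
Outflow: F_out = 21.3 × 27.2 = 579.36 mm·m/s
Steady-state rate R = (F_in − F_out)/L = (805.03 − 579.36) / 137000 m = 1.647e-03 mm/s.
R = 1.647e-03 × 3600 = 5.93 mm/hr.
Over 6.5 h: total = 5.93 × 6.5 = 38.545 ≈ 39 mm.

R ≈ 5.93 mm/hr; total ≈ 39 mm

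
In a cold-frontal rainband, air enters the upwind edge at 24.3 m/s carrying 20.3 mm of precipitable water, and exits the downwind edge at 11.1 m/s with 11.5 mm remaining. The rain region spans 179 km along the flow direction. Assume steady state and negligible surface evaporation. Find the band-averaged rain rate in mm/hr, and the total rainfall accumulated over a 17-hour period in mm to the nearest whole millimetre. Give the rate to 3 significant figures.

Column moisture flux per unit crosswind length is F = V × PW.
Inflow: F_in = 24.3 × 20.3 = 493.29 mm·m/s
Outflow: F_out = 11.1 × 11.5 = 127.65 mm·m/s
Steady-state rate R = (F_in − F_out)/L = (493.29 − 127.65) / 179000 m = 2.043e-03 mm/s.
R = 2.043e-03 × 3600 = 7.35 mm/hr.
Over 17 h: total = 7.35 × 17 = 124.95 ≈ 125 mm.

R ≈ 7.35 mm/hr; total ≈ 125 mm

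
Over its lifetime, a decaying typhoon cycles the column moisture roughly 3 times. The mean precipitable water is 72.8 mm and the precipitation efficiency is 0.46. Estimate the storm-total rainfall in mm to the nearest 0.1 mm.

rainfall ≈ 100.5 mm

Each cycle deposits ε × PW = 0.46 × 72.8 = 33.488 mm.
Over 3 cycles: 3 × 33.488 = 100.5 mm.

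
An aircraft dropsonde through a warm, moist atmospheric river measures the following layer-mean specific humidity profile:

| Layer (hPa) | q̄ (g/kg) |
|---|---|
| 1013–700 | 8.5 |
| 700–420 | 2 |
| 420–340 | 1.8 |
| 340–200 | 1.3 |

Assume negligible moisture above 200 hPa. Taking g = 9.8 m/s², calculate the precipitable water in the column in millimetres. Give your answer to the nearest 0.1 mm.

PW ≈ 36.2 mm

Precipitable water is the column-integrated vapour mass per unit area: PW = (1/g) Σ q̄ Δp, with q in kg/kg and Δp in Pa (1 kg/m² of water = 1 mm).
Layer 1013–700 hPa: Δp = 313 hPa = 31300 Pa, q̄ = 0.0085 kg/kg → 0.0085 × 31300 / 9.8 = 27.15 mm
Layer 700–420 hPa: Δp = 280 hPa = 28000 Pa, q̄ = 0.002 kg/kg → 0.002 × 28000 / 9.8 = 5.71 mm
Layer 420–340 hPa: Δp = 80 hPa = 8000 Pa, q̄ = 0.0018 kg/kg → 0.0018 × 8000 / 9.8 = 1.47 mm
Layer 340–200 hPa: Δp = 140 hPa = 14000 Pa, q̄ = 0.0013 kg/kg → 0.0013 × 14000 / 9.8 = 1.86 mm
PW = 27.15 + 5.71 + 1.47 + 1.86 = 36.19 ≈ 36.2 mm.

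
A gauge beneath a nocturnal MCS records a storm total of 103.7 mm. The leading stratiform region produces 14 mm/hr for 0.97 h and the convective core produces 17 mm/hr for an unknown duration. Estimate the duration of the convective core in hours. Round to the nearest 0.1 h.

Known phases: 14 × 0.97 = 13.58 mm.
Remaining depth = 103.7 − 13.58 = 90.12 mm.
Duration = 90.12 / 17 = 5.3 h.

duration ≈ 5.3 h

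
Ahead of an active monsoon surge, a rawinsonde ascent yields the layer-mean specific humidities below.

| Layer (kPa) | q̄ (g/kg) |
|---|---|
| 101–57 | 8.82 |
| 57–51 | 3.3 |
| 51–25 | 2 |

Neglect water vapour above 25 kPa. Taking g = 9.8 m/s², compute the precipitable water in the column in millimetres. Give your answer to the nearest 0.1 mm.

Precipitable water is the column-integrated vapour mass per unit area: PW = (1/g) Σ q̄ Δp, with q in kg/kg and Δp in Pa (1 kg/m² of water = 1 mm).
Layer 101–57 kPa: Δp = 440 hPa = 44000 Pa, q̄ = 0.00882 kg/kg → 0.00882 × 44000 / 9.8 = 39.60 mm
Layer 57–51 kPa: Δp = 60 hPa = 6000 Pa, q̄ = 0.0033 kg/kg → 0.0033 × 6000 / 9.8 = 2.02 mm
Layer 51–25 kPa: Δp = 260 hPa = 26000 Pa, q̄ = 0.002 kg/kg → 0.002 × 26000 / 9.8 = 5.31 mm
PW = 39.60 + 2.02 + 5.31 = 46.93 ≈ 46.9 mm.

PW ≈ 46.9 mm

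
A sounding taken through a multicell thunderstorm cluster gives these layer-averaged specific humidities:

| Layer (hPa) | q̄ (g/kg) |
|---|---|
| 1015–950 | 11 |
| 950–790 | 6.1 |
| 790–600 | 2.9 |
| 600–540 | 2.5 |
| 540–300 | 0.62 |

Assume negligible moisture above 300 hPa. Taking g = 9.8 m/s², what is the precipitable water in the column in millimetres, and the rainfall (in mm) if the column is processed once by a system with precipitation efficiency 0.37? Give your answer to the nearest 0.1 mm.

PW ≈ 25.9 mm; rainfall ≈ 9.6 mm

Precipitable water is the column-integrated vapour mass per unit area: PW = (1/g) Σ q̄ Δp, with q in kg/kg and Δp in Pa (1 kg/m² of water = 1 mm).
Layer 1015–950 hPa: Δp = 65 hPa = 6500 Pa, q̄ = 0.011 kg/kg → 0.011 × 6500 / 9.8 = 7.30 mm
Layer 950–790 hPa: Δp = 160 hPa = 16000 Pa, q̄ = 0.0061 kg/kg → 0.0061 × 16000 / 9.8 = 9.96 mm
Layer 790–600 hPa: Δp = 190 hPa = 19000 Pa, q̄ = 0.0029 kg/kg → 0.0029 × 19000 / 9.8 = 5.62 mm
Layer 600–540 hPa: Δp = 60 hPa = 6000 Pa, q̄ = 0.0025 kg/kg → 0.0025 × 6000 / 9.8 = 1.53 mm
Layer 540–300 hPa: Δp = 240 hPa = 24000 Pa, q̄ = 0.00062 kg/kg → 0.00062 × 24000 / 9.8 = 1.52 mm
PW = 7.30 + 9.96 + 5.62 + 1.53 + 1.52 = 25.93 ≈ 25.9 mm.
Rainfall = ε × PW = 0.37 × 25.9 = 9.6 mm.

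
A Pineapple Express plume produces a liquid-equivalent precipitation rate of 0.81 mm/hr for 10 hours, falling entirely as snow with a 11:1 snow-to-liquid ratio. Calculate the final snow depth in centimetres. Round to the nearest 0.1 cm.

Liquid-equivalent depth = 0.81 × 10 = 8.1 mm.
Snow depth = 8.1 mm × 11 = 89.1 mm = 8.9 cm.

snow depth ≈ 8.9 cm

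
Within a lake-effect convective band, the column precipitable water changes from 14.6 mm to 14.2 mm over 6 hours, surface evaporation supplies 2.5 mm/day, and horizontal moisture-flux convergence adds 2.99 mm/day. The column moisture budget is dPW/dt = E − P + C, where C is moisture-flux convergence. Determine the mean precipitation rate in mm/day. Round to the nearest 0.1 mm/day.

P ≈ 7.1 mm/day

dPW/dt = (14.2 − 14.6) mm / (6/24 day) = -1.600 mm/day.
P = E + C − dPW/dt = 2.5 + (2.99) − (-1.600) = 7.1 mm/day.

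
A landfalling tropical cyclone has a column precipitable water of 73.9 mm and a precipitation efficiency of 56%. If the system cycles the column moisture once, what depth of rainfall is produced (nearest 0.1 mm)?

Rainfall = ε × PW = 0.56 × 73.9 = 41.4 mm.

rainfall ≈ 41.4 mm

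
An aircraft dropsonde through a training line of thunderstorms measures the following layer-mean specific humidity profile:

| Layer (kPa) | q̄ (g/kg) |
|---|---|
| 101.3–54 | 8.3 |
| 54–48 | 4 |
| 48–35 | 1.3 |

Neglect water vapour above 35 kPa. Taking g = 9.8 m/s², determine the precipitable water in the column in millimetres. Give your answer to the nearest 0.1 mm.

Precipitable water is the column-integrated vapour mass per unit area: PW = (1/g) Σ q̄ Δp, with q in kg/kg and Δp in Pa (1 kg/m² of water = 1 mm).
Layer 101.3–54 kPa: Δp = 473 hPa = 47300 Pa, q̄ = 0.0083 kg/kg → 0.0083 × 47300 / 9.8 = 40.06 mm
Layer 54–48 kPa: Δp = 60 hPa = 6000 Pa, q̄ = 0.004 kg/kg → 0.004 × 6000 / 9.8 = 2.45 mm
Layer 48–35 kPa: Δp = 130 hPa = 13000 Pa, q̄ = 0.0013 kg/kg → 0.0013 × 13000 / 9.8 = 1.72 mm
PW = 40.06 + 2.45 + 1.72 = 44.23 ≈ 44.2 mm.

PW ≈ 44.2 mm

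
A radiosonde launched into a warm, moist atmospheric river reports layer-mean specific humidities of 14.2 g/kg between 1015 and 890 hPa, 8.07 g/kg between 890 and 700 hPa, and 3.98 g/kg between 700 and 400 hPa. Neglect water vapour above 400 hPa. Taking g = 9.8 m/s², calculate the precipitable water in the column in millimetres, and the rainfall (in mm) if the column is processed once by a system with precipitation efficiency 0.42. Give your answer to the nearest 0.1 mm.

PW ≈ 45.9 mm; rainfall ≈ 19.3 mm

Precipitable water is the column-integrated vapour mass per unit area: PW = (1/g) Σ q̄ Δp, with q in kg/kg and Δp in Pa (1 kg/m² of water = 1 mm).
Layer 1015–890 hPa: Δp = 125 hPa = 12500 Pa, q̄ = 0.0142 kg/kg → 0.0142 × 12500 / 9.8 = 18.11 mm
Layer 890–700 hPa: Δp = 190 hPa = 19000 Pa, q̄ = 0.00807 kg/kg → 0.00807 × 19000 / 9.8 = 15.65 mm
Layer 700–400 hPa: Δp = 300 hPa = 30000 Pa, q̄ = 0.00398 kg/kg → 0.00398 × 30000 / 9.8 = 12.18 mm
PW = 18.11 + 15.65 + 12.18 = 45.94 ≈ 45.9 mm.
Rainfall = ε × PW = 0.42 × 45.9 = 19.3 mm.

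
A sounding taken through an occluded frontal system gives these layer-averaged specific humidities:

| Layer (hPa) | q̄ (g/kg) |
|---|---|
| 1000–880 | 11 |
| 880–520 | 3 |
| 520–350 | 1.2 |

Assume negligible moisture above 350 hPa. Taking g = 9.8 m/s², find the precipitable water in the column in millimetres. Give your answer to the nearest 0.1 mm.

PW ≈ 26.6 mm

Precipitable water is the column-integrated vapour mass per unit area: PW = (1/g) Σ q̄ Δp, with q in kg/kg and Δp in Pa (1 kg/m² of water = 1 mm).
Layer 1000–880 hPa: Δp = 120 hPa = 12000 Pa, q̄ = 0.011 kg/kg → 0.011 × 12000 / 9.8 = 13.47 mm
Layer 880–520 hPa: Δp = 360 hPa = 36000 Pa, q̄ = 0.003 kg/kg → 0.003 × 36000 / 9.8 = 11.02 mm
Layer 520–350 hPa: Δp = 170 hPa = 17000 Pa, q̄ = 0.0012 kg/kg → 0.0012 × 17000 / 9.8 = 2.08 mm
PW = 13.47 + 11.02 + 2.08 = 26.57 ≈ 26.6 mm.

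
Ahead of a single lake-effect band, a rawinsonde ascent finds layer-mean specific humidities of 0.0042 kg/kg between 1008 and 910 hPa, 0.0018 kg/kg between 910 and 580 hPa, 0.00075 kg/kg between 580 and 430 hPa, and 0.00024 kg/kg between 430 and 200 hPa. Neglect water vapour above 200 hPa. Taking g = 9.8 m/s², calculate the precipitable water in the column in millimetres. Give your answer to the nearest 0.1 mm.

Precipitable water is the column-integrated vapour mass per unit area: PW = (1/g) Σ q̄ Δp, with q in kg/kg and Δp in Pa (1 kg/m² of water = 1 mm).
Layer 1008–910 hPa: Δp = 98 hPa = 9800 Pa, q̄ = 0.0042 kg/kg → 0.0042 × 9800 / 9.8 = 4.20 mm
Layer 910–580 hPa: Δp = 330 hPa = 33000 Pa, q̄ = 0.0018 kg/kg → 0.0018 × 33000 / 9.8 = 6.06 mm
Layer 580–430 hPa: Δp = 150 hPa = 15000 Pa, q̄ = 0.00075 kg/kg → 0.00075 × 15000 / 9.8 = 1.15 mm
Layer 430–200 hPa: Δp = 230 hPa = 23000 Pa, q̄ = 0.00024 kg/kg → 0.00024 × 23000 / 9.8 = 0.56 mm
PW = 4.20 + 6.06 + 1.15 + 0.56 = 11.97 ≈ 12.0 mm.

PW ≈ 12.0 mm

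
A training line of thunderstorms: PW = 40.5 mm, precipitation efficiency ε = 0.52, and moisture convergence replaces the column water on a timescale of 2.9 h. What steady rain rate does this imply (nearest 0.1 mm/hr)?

R ≈ 7.3 mm/hr

Each overturning extracts ε × PW = 0.52 × 40.5 = 21.06 mm.
Rate = ε·PW / τ = 21.06 / 2.9 h = 7.3 mm/hr.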